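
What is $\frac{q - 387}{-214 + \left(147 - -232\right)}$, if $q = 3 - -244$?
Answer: $- \frac{28}{33} \approx -0.84848$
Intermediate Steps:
$q = 247$ ($q = 3 + 244 = 247$)
$\frac{q - 387}{-214 + \left(147 - -232\right)} = \frac{247 - 387}{-214 + \left(147 - -232\right)} = - \frac{140}{-214 + \left(147 + 232\right)} = - \frac{140}{-214 + 379} = - \frac{140}{165} = \left(-140\right) \frac{1}{165} = - \frac{28}{33}$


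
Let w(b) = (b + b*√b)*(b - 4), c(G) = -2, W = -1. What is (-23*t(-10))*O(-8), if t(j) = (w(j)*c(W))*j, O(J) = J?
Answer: 515200 + 515200*I*√10 ≈ 5.152e+5 + 1.6292e+6*I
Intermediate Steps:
w(b) = (-4 + b)*(b + b^(3/2)) (w(b) = (b + b^(3/2))*(-4 + b) = (-4 + b)*(b + b^(3/2)))
t(j) = j*(-2*j² - 2*j^(5/2) + 8*j + 8*j^(3/2)) (t(j) = ((j² + j^(5/2) - 4*j - 4*j^(3/2))*(-2))*j = (-2*j² - 2*j^(5/2) + 8*j + 8*j^(3/2))*j = j*(-2*j² - 2*j^(5/2) + 8*j + 8*j^(3/2)))
(-23*t(-10))*O(-8) = -23*(-2*(-10)³ - (-2000)*I*√10 + 8*(-10)² + 8*(-10)^(5/2))*(-8) = -23*(-2*(-1000) - (-2000)*I*√10 + 8*100 + 8*(100*I*√10))*(-8) = -23*(2000 + 2000*I*√10 + 800 + 800*I*√10)*(-8) = -23*(2800 + 2800*I*√10)*(-8) = (-64400 - 64400*I*√10)*(-8) = 515200 + 515200*I*√10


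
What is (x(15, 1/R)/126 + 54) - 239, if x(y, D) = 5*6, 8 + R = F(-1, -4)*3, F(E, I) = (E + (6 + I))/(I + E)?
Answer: -3880/21 ≈ -184.76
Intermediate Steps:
F(E, I) = (6 + E + I)/(E + I)
R = -43/5 (R = -8 + ((6 - 1 - 4)/(-1 - 4))*3 = -8 + (1/(-5))*3 = -8 - 1/5*1*3 = -8 - 1/5*3 = -8 - 3/5 = -43/5 ≈ -8.6000)
x(y, D) = 30
(x(15, 1/R)/126 + 54) - 239 = (30/126 + 54) - 239 = (30*(1/126) + 54) - 239 = (5/21 + 54) - 239 = 1139/21 - 239 = -3880/21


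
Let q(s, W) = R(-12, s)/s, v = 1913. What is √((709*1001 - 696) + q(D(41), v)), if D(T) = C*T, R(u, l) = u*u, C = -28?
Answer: √58400681465/287 ≈ 842.03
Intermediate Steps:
R(u, l) = u²
D(T) = -28*T
q(s, W) = 144/s (q(s, W) = (-12)²/s = 144/s)
√((709*1001 - 696) + q(D(41), v)) = √((709*1001 - 696) + 144/((-28*41))) = √((709709 - 696) + 144/(-1148)) = √(709013 + 144*(-1/1148)) = √(709013 - 36/287) = √(203486695/287) = √58400681465/287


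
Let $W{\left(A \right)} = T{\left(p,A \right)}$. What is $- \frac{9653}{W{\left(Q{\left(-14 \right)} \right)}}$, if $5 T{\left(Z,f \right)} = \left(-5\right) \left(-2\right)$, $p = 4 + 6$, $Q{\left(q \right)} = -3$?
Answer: $- \frac{9653}{2} \approx -4826.5$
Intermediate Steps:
$p = 10$
$T{\left(Z,f \right)} = 2$ ($T{\left(Z,f \right)} = \frac{\left(-5\right) \left(-2\right)}{5} = \frac{1}{5} \cdot 10 = 2$)
$W{\left(A \right)} = 2$
$- \frac{9653}{W{\left(Q{\left(-14 \right)} \right)}} = - \frac{9653}{2}$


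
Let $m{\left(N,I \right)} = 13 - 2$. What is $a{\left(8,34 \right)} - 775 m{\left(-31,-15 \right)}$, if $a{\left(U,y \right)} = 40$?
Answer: $-8485$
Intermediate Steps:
$m{\left(N,I \right)} = 11$
$a{\left(8,34 \right)} - 775 m{\left(-31,-15 \right)} = 40 - 8525 = -8485$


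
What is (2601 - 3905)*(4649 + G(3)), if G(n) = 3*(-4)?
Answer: -6046648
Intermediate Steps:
G(n) = -12
(2601 - 3905)*(4649 + G(3)) = (2601 - 3905)*(4649 - 12) = -1304*4637 = -6046648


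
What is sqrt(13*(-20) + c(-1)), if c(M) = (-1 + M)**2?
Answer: 16*I ≈ 16.0*I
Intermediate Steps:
sqrt(13*(-20) + c(-1)) = sqrt(13*(-20) + (-1 - 1)**2) = sqrt(-260 + (-2)**2) = sqrt(-260 + 4) = sqrt(-256) = 16*I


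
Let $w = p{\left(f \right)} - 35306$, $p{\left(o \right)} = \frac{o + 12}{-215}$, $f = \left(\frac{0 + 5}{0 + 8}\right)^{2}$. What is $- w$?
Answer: $\frac{485811353}{13760} \approx 35306.0$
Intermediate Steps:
$f = \frac{25}{64}$ ($f = \left(\frac{5}{8}\right)^{2} = \frac{25}{64} \approx 0.39063$)
$p{\left(o \right)} = - \frac{12}{215} - \frac{o}{215}$ ($p{\left(o \right)} = \left(12 + o\right) \left(- \frac{1}{215}\right) = - \frac{12}{215} - \frac{o}{215}$)
$w = - \frac{485811353}{13760}$ ($w = \left(- \frac{12}{215} - \frac{5}{2752}\right) - 35306 = - \frac{793}{13760} - 35306 = - \frac{485811353}{13760} \approx -35306.0$)
$- w = \left(-1\right) \left(- \frac{485811353}{13760}\right) = \frac{485811353}{13760}$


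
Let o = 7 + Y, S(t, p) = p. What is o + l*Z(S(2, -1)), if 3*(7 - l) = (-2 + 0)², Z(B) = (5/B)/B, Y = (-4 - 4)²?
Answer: 298/3 ≈ 99.333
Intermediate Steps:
Y = 64 (Y = (-8)² = 64)
o = 71 (o = 7 + 64 = 71)
Z(B) = 5/B²
l = 17/3 (l = 7 - (-2 + 0)²/3 = 7 - ⅓*(-2)² = 7 - ⅓*4 = 7 - 4/3 = 17/3 ≈ 5.6667)
o + l*Z(S(2, -1)) = 71 + 17*(5/(-1)²)/3 = 71 + 17*(5*1)/3 = 71 + (17/3)*5 = 71 + 85/3 = 298/3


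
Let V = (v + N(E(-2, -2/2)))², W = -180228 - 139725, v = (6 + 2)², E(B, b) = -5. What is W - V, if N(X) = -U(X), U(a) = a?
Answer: -324714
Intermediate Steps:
N(X) = -X
v = 64 (v = 8² = 64)
W = -319953
V = 4761 (V = (64 - 1*(-5))² = (64 + 5)² = 69² = 4761)
W - V = -319953 - 1*4761 = -319953 - 4761 = -324714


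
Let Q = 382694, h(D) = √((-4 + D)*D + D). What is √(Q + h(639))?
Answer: √(382694 + 6*√11289) ≈ 619.14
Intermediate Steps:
h(D) = √(D + D*(-4 + D)) (h(D) = √(D*(-4 + D) + D) = √(D + D*(-4 + D)))
√(Q + h(639)) = √(382694 + √(639*(-3 + 639))) = √(382694 + √(639*636)) = √(382694 + √406404) = √(382694 + 6*√11289)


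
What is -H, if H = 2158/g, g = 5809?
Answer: -2158/5809 ≈ -0.37149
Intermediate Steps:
H = 2158/5809 ≈ 0.37149
-H = -1*2158/5809 = -2158/5809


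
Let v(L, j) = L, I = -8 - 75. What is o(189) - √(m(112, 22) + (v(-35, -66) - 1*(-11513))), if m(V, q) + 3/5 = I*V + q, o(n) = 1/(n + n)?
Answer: 1/378 - √55085/5 ≈ -46.938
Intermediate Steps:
o(n) = 1/(2*n)
I = -83
m(V, q) = -⅗ + q - 83*V (m(V, q) = -⅗ + (-83*V + q) = -⅗ + (q - 83*V) = -⅗ + q - 83*V)
o(189) - √(m(112, 22) + (v(-35, -66) - 1*(-11513))) = (½)/189 - √((-⅗ + 22 - 83*112) + (-35 - 1*(-11513))) = (½)*(1/189) - √((-⅗ + 22 - 9296) + (-35 + 11513)) = 1/378 - √(-46373/5 + 11478) = 1/378 - √(11017/5) = 1/378 - √55085/5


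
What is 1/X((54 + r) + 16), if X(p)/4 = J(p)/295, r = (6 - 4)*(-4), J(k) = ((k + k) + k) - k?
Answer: 295/496 ≈ 0.59476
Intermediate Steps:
J(k) = 2*k (J(k) = (2*k + k) - k = 3*k - k = 2*k)
r = -8 (r = 2*(-4) = -8)
X(p) = 8*p/295 (X(p) = 4*((2*p)/295) = 4*((2*p)*(1/295)) = 4*(2*p/295) = 8*p/295)
1/X((54 + r) + 16) = 1/(8*((54 - 8) + 16)/295) = 1/(8*(46 + 16)/295) = 1/((8/295)*62) = 1/(496/295) = 295/496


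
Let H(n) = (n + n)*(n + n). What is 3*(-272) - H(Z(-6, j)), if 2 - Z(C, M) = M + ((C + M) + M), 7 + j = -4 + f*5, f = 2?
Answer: -1300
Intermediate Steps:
j = -1 (j = -7 + (-4 + 2*5) = -7 + (-4 + 10) = -7 + 6 = -1)
Z(C, M) = 2 - C - 3*M (Z(C, M) = 2 - (M + ((C + M) + M)) = 2 - (M + (C + 2*M)) = 2 - (C + 3*M) = 2 + (-C - 3*M) = 2 - C - 3*M)
H(n) = 4*n**2 (H(n) = (2*n)*(2*n) = 4*n**2)
3*(-272) - H(Z(-6, j)) = 3*(-272) - 4*(2 - 1*(-6) - 3*(-1))**2 = -816 - 4*(2 + 6 + 3)**2 = -816 - 4*11**2 = -816 - 4*121 = -816 - 1*484 = -816 - 484 = -1300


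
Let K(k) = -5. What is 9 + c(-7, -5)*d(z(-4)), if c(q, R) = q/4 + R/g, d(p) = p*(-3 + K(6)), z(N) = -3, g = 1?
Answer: -153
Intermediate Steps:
d(p) = -8*p (d(p) = p*(-3 - 5) = p*(-8) = -8*p)
c(q, R) = R + q/4 (c(q, R) = q/4 + R/1 = q*(¼) + R*1 = q/4 + R = R + q/4)
9 + c(-7, -5)*d(z(-4)) = 9 + (-5 + (¼)*(-7))*(-8*(-3)) = 9 + (-5 - 7/4)*24 = 9 - 27/4*24 = 9 - 162 = -153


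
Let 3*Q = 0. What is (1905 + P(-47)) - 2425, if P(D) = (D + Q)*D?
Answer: 1689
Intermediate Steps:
Q = 0 (Q = (⅓)*0 = 0)
P(D) = D² (P(D) = (D + 0)*D = D*D = D²)
(1905 + P(-47)) - 2425 = (1905 + (-47)²) - 2425 = (1905 + 2209) - 2425 = 4114 - 2425 = 1689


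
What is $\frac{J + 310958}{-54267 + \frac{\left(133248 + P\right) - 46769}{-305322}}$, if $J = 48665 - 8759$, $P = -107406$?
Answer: $- \frac{107126498208}{16568888047} \approx -6.4655$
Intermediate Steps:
$J = 39906$
$\frac{J + 310958}{-54267 + \frac{\left(133248 + P\right) - 46769}{-305322}} = \frac{39906 + 310958}{-54267 + \frac{\left(133248 - 107406\right) - 46769}{-305322}} = \frac{350864}{-54267 + \left(25842 - 46769\right) \left(- \frac{1}{305322}\right)} = \frac{350864}{-54267 - - \frac{20927}{305322}} = \frac{350864}{-54267 + \frac{20927}{305322}} = \frac{350864}{- \frac{16568888047}{305322}} = 350864 \left(- \frac{305322}{16568888047}\right) = - \frac{107126498208}{16568888047}$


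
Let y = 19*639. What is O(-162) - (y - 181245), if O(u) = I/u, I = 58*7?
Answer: 13697221/81 ≈ 1.6910e+5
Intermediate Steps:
y = 12141
I = 406
O(u) = 406/u
O(-162) - (y - 181245) = 406/(-162) - (12141 - 181245) = 406*(-1/162) - 1*(-169104) = -203/81 + 169104 = 13697221/81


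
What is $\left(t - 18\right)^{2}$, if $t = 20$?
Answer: $4$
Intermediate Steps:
$\left(t - 18\right)^{2} = \left(20 - 18\right)^{2} = 2^{2} = 4$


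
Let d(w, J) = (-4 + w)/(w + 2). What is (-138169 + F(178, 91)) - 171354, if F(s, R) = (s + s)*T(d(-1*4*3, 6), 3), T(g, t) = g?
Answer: -1544767/5 ≈ -3.0895e+5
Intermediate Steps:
d(w, J) = (-4 + w)/(2 + w)
F(s, R) = 16*s/5 (F(s, R) = (s + s)*((-4 - 1*4*3)/(2 - 1*4*3)) = (2*s)*((-4 - 4*3)/(2 - 4*3)) = (2*s)*((-4 - 12)/(2 - 12)) = (2*s)*(-16/(-10)) = (2*s)*(-1/10*(-16)) = (2*s)*(8/5) = 16*s/5)
(-138169 + F(178, 91)) - 171354 = (-138169 + (16/5)*178) - 171354 = (-138169 + 2848/5) - 171354 = -687997/5 - 171354 = -1544767/5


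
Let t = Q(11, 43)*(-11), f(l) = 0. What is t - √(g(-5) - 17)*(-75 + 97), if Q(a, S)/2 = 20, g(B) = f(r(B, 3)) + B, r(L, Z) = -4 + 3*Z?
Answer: -440 - 22*I*√22 ≈ -440.0 - 103.19*I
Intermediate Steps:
g(B) = B (g(B) = 0 + B = B)
Q(a, S) = 40 (Q(a, S) = 2*20 = 40)
t = -440 (t = 40*(-11) = -440)
t - √(g(-5) - 17)*(-75 + 97) = -440 - √(-5 - 17)*(-75 + 97) = -440 - √(-22)*22 = -440 - I*√22*22 = -440 - 22*I*√22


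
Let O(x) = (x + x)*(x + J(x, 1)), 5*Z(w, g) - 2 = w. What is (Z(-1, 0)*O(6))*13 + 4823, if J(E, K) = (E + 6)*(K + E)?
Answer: 7631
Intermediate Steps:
J(E, K) = (6 + E)*(E + K)
Z(w, g) = 2/5 + w/5
O(x) = 2*x*(6 + x**2 + 8*x) (O(x) = (x + x)*(x + (x**2 + 6*x + 6*1 + x*1)) = (2*x)*(x + (x**2 + 6*x + 6 + x)) = (2*x)*(x + (6 + x**2 + 7*x)) = (2*x)*(6 + x**2 + 8*x) = 2*x*(6 + x**2 + 8*x))
(Z(-1, 0)*O(6))*13 + 4823 = ((2/5 + (1/5)*(-1))*(2*6*(6 + 6**2 + 8*6)))*13 + 4823 = ((2/5 - 1/5)*(2*6*(6 + 36 + 48)))*13 + 4823 = ((2*6*90)/5)*13 + 4823 = ((1/5)*1080)*13 + 4823 = 216*13 + 4823 = 2808 + 4823 = 7631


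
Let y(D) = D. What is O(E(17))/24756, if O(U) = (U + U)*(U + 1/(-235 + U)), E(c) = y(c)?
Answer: 20995/899468 ≈ 0.023342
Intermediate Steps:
E(c) = c
O(U) = 2*U*(U + 1/(-235 + U)) (O(U) = (2*U)*(U + 1/(-235 + U)) = 2*U*(U + 1/(-235 + U)))
O(E(17))/24756 = (2*17*(1 + 17² - 235*17)/(-235 + 17))/24756 = (2*17*(1 + 289 - 3995)/(-218))*(1/24756) = (2*17*(-1/218)*(-3705))*(1/24756) = (62985/109)*(1/24756) = 20995/899468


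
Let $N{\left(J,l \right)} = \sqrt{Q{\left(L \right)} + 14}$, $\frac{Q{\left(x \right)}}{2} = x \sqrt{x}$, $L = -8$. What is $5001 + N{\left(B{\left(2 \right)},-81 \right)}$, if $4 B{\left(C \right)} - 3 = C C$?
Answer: $5001 + \sqrt{14 - 32 i \sqrt{2}} \approx 5006.5 - 4.0848 i$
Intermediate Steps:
$B{\left(C \right)} = \frac{3}{4} + \frac{C^{2}}{4}$ ($B{\left(C \right)} = \frac{3}{4} + \frac{C C}{4} = \frac{3}{4} + \frac{C^{2}}{4}$)
$Q{\left(x \right)} = 2 x^{\frac{3}{2}}$ ($Q{\left(x \right)} = 2 x \sqrt{x} = 2 x^{\frac{3}{2}}$)
$N{\left(J,l \right)} = \sqrt{14 - 32 i \sqrt{2}}$ ($N{\left(J,l \right)} = \sqrt{2 \left(-8\right)^{\frac{3}{2}} + 14} = \sqrt{2 \left(- 16 i \sqrt{2}\right) + 14} = \sqrt{- 32 i \sqrt{2} + 14} = \sqrt{14 - 32 i \sqrt{2}}$)
$5001 + N{\left(B{\left(2 \right)},-81 \right)} = 5001 + \sqrt{14 - 32 i \sqrt{2}}$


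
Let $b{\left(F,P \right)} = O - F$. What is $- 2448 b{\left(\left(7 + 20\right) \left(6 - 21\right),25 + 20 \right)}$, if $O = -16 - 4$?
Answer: $-942480$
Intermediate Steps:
$O = -20$ ($O = -16 - 4 = -20$)
$b{\left(F,P \right)} = -20 - F$
$- 2448 b{\left(\left(7 + 20\right) \left(6 - 21\right),25 + 20 \right)} = - 2448 \left(-20 - \left(7 + 20\right) \left(6 - 21\right)\right) = - 2448 \left(-20 - 27 \left(-15\right)\right) = - 2448 \left(-20 - -405\right) = - 2448 \left(-20 + 405\right) = \left(-2448\right) 385 = -942480$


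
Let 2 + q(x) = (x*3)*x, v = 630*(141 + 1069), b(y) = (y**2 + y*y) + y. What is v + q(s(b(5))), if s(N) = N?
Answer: 771373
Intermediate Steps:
b(y) = y + 2*y**2 (b(y) = (y**2 + y**2) + y = 2*y**2 + y = y + 2*y**2)
v = 762300 (v = 630*1210 = 762300)
q(x) = -2 + 3*x**2 (q(x) = -2 + (x*3)*x = -2 + (3*x)*x = -2 + 3*x**2)
v + q(s(b(5))) = 762300 + (-2 + 3*(5*(1 + 2*5))**2) = 762300 + (-2 + 3*(5*(1 + 10))**2) = 762300 + (-2 + 3*(5*11)**2) = 762300 + (-2 + 3*55**2) = 762300 + (-2 + 3*3025) = 762300 + (-2 + 9075) = 762300 + 9073 = 771373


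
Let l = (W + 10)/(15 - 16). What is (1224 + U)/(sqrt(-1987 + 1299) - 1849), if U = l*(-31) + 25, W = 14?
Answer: -85699/79523 - 7972*I*sqrt(43)/3419489 ≈ -1.0777 - 0.015288*I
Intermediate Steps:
l = -24 (l = (14 + 10)/(15 - 16) = 24/(-1) = 24*(-1) = -24)
U = 769 (U = -24*(-31) + 25 = 744 + 25 = 769)
(1224 + U)/(sqrt(-1987 + 1299) - 1849) = (1224 + 769)/(sqrt(-1987 + 1299) - 1849) = 1993/(sqrt(-688) - 1849) = 1993/(4*I*sqrt(43) - 1849) = 1993/(-1849 + 4*I*sqrt(43))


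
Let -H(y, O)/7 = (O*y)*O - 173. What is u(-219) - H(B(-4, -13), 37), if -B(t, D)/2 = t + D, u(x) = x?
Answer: 324392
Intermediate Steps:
B(t, D) = -2*D - 2*t (B(t, D) = -2*(t + D) = -2*(D + t) = -2*D - 2*t)
H(y, O) = 1211 - 7*y*O**2 (H(y, O) = -7*((O*y)*O - 173) = -7*(y*O**2 - 173) = -7*(-173 + y*O**2) = 1211 - 7*y*O**2)
u(-219) - H(B(-4, -13), 37) = -219 - (1211 - 7*(-2*(-13) - 2*(-4))*37**2) = -219 - (1211 - 7*(26 + 8)*1369) = -219 - (1211 - 7*34*1369) = -219 - (1211 - 325822) = -219 - 1*(-324611) = -219 + 324611 = 324392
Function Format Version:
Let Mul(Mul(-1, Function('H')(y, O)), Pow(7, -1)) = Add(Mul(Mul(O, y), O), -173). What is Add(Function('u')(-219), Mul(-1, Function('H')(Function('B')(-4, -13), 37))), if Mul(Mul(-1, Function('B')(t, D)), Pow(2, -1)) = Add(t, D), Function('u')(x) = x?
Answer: 324392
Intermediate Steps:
Function('B')(t, D) = Add(Mul(-2, D), Mul(-2, t)) (Function('B')(t, D) = Mul(-2, Add(t, D)) = Mul(-2, Add(D, t)) = Add(Mul(-2, D), Mul(-2, t)))
Function('H')(y, O) = Add(1211, Mul(-7, y, Pow(O, 2))) (Function('H')(y, O) = Mul(-7, Add(Mul(Mul(O, y), O), -173)) = Mul(-7, Add(Mul(y, Pow(O, 2)), -173)) = Mul(-7, Add(-173, Mul(y, Pow(O, 2)))) = Add(1211, Mul(-7, y, Pow(O, 2))))
Add(Function('u')(-219), Mul(-1, Function('H')(Function('B')(-4, -13), 37))) = Add(-219, Mul(-1, Add(1211, Mul(-7, Add(Mul(-2, -13), Mul(-2, -4)), Pow(37, 2))))) = Add(-219, Mul(-1, Add(1211, Mul(-7, Add(26, 8), 1369)))) = Add(-219, Mul(-1, Add(1211, Mul(-7, 34, 1369)))) = Add(-219, Mul(-1, Add(1211, -325822))) = Add(-219, Mul(-1, -324611)) = Add(-219, 324611) = 324392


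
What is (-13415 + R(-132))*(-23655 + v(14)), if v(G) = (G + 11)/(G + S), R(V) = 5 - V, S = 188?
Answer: 31723034115/101 ≈ 3.1409e+8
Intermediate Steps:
v(G) = (11 + G)/(188 + G) (v(G) = (G + 11)/(G + 188) = (11 + G)/(188 + G))
(-13415 + R(-132))*(-23655 + v(14)) = (-13415 + (5 - 1*(-132)))*(-23655 + (11 + 14)/(188 + 14)) = (-13415 + (5 + 132))*(-23655 + 25/202) = (-13415 + 137)*(-23655 + (1/202)*25) = -13278*(-23655 + 25/202) = -13278*(-4778285/202) = 31723034115/101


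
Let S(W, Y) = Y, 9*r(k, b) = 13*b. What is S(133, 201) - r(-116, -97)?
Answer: 3070/9 ≈ 341.11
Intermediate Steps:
r(k, b) = 13*b/9 (r(k, b) = (13*b)/9 = 13*b/9)
S(133, 201) - r(-116, -97) = 201 - 13*(-97)/9 = 201 - 1*(-1261/9) = 201 + 1261/9 = 3070/9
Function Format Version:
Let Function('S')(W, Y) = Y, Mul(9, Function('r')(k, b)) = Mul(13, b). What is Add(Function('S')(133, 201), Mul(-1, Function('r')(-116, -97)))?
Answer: Rational(3070, 9) ≈ 341.11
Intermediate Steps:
Function('r')(k, b) = Mul(Rational(13, 9), b) (Function('r')(k, b) = Mul(Rational(1, 9), Mul(13, b)) = Mul(Rational(13, 9), b))
Add(Function('S')(133, 201), Mul(-1, Function('r')(-116, -97))) = Add(201, Mul(-1, Mul(Rational(13, 9), -97))) = Add(201, Mul(-1, Rational(-1261, 9))) = Add(201, Rational(1261, 9)) = Rational(3070, 9)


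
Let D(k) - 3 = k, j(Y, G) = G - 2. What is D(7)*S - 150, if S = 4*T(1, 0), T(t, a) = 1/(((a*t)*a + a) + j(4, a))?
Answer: -170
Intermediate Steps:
j(Y, G) = -2 + G
D(k) = 3 + k
T(t, a) = 1/(-2 + 2*a + t*a²) (T(t, a) = 1/(((a*t)*a + a) + (-2 + a)) = 1/((t*a² + a) + (-2 + a)) = 1/((a + t*a²) + (-2 + a)) = 1/(-2 + 2*a + t*a²))
S = -2 (S = 4/(-2 + 2*0 + 1*0²) = 4/(-2 + 0 + 1*0) = 4/(-2 + 0 + 0) = 4/(-2) = 4*(-½) = -2)
D(7)*S - 150 = (3 + 7)*(-2) - 150 = 10*(-2) - 150 = -20 - 150 = -170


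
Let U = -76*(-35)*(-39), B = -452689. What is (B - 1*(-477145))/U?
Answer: -2038/8645 ≈ -0.23574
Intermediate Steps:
U = -103740 (U = 2660*(-39) = -103740)
(B - 1*(-477145))/U = (-452689 - 1*(-477145))/(-103740) = (-452689 + 477145)*(-1/103740) = 24456*(-1/103740) = -2038/8645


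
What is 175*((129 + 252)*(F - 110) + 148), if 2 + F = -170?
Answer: -18776450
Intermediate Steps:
F = -172 (F = -2 - 170 = -172)
175*((129 + 252)*(F - 110) + 148) = 175*((129 + 252)*(-172 - 110) + 148) = 175*(381*(-282) + 148) = 175*(-107442 + 148) = 175*(-107294) = -18776450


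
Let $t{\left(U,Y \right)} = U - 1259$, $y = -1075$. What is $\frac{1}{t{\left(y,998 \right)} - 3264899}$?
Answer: $- \frac{1}{3267233} \approx -3.0607 \cdot 10^{-7}$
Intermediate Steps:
$t{\left(U,Y \right)} = -1259 + U$
$\frac{1}{t{\left(y,998 \right)} - 3264899} = \frac{1}{\left(-1259 - 1075\right) - 3264899} = \frac{1}{-2334 - 3264899} = \frac{1}{-3267233} = - \frac{1}{3267233}$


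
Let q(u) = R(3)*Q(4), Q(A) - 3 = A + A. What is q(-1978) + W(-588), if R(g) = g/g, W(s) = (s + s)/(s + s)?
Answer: 12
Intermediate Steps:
Q(A) = 3 + 2*A (Q(A) = 3 + (A + A) = 3 + 2*A)
W(s) = 1 (W(s) = (2*s)/((2*s)) = (2*s)*(1/(2*s)) = 1)
R(g) = 1
q(u) = 11 (q(u) = 1*(3 + 2*4) = 1*(3 + 8) = 1*11 = 11)
q(-1978) + W(-588) = 11 + 1 = 12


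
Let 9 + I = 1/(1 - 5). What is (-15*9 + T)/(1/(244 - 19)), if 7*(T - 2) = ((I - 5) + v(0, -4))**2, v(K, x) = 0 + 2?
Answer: -401625/16 ≈ -25102.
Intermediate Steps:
v(K, x) = 2
I = -37/4 (I = -9 + 1/(1 - 5) = -9 + 1/(-4) = -9 - 1/4 = -37/4 ≈ -9.2500)
T = 375/16 (T = 2 + ((-37/4 - 5) + 2)**2/7 = 2 + (-57/4 + 2)**2/7 = 2 + (-49/4)**2/7 = 2 + (1/7)*(2401/16) = 2 + 343/16 = 375/16 ≈ 23.438)
(-15*9 + T)/(1/(244 - 19)) = (-15*9 + 375/16)/(1/(244 - 19)) = (-135 + 375/16)/(1/225) = -1785/(16*1/225) = -1785/16*225 = -401625/16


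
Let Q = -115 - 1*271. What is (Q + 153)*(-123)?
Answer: 28659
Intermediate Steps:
Q = -386 (Q = -115 - 271 = -386)
(Q + 153)*(-123) = (-386 + 153)*(-123) = -233*(-123) = 28659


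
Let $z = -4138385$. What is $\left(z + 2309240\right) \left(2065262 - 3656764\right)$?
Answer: $2911087925790$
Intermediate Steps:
$\left(z + 2309240\right) \left(2065262 - 3656764\right) = \left(-4138385 + 2309240\right) \left(2065262 - 3656764\right) = \left(-1829145\right) \left(-1591502\right) = 2911087925790$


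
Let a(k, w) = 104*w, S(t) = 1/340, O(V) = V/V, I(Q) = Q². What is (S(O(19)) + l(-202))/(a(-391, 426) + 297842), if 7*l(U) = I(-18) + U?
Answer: 41487/814307480 ≈ 5.0948e-5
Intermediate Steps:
O(V) = 1
l(U) = 324/7 + U/7 (l(U) = ((-18)² + U)/7 = (324 + U)/7 = 324/7 + U/7)
S(t) = 1/340
(S(O(19)) + l(-202))/(a(-391, 426) + 297842) = (1/340 + (324/7 + (⅐)*(-202)))/(104*426 + 297842) = (1/340 + (324/7 - 202/7))/(44304 + 297842) = (1/340 + 122/7)/342146 = (41487/2380)*(1/342146) = 41487/814307480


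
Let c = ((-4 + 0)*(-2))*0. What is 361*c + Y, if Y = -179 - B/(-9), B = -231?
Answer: -614/3 ≈ -204.67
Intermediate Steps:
c = 0 (c = -4*(-2)*0 = 8*0 = 0)
Y = -614/3 (Y = -179 - (-231)/(-9) = -179 - (-231)*(-1)/9 = -179 - 1*77/3 = -179 - 77/3 = -614/3 ≈ -204.67)
361*c + Y = 361*0 - 614/3 = 0 - 614/3 = -614/3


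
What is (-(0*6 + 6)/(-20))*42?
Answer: 63/5 ≈ 12.600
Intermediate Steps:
(-(0*6 + 6)/(-20))*42 = (-(0 + 6)*(-1/20))*42 = (-1*6*(-1/20))*42 = -6*(-1/20)*42 = (3/10)*42 = 63/5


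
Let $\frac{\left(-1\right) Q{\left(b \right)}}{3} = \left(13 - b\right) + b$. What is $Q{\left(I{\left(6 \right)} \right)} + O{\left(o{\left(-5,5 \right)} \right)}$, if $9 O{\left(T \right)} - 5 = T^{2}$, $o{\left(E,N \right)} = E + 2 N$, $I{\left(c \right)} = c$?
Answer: $- \frac{107}{3} \approx -35.667$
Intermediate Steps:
$Q{\left(b \right)} = -39$ ($Q{\left(b \right)} = - 3 \left(\left(13 - b\right) + b\right) = \left(-3\right) 13 = -39$)
$O{\left(T \right)} = \frac{5}{9} + \frac{T^{2}}{9}$
$Q{\left(I{\left(6 \right)} \right)} + O{\left(o{\left(-5,5 \right)} \right)} = -39 + \left(\frac{5}{9} + \frac{\left(-5 + 2 \cdot 5\right)^{2}}{9}\right) = -39 + \left(\frac{5}{9} + \frac{\left(-5 + 10\right)^{2}}{9}\right) = -39 + \left(\frac{5}{9} + \frac{5^{2}}{9}\right) = -39 + \left(\frac{5}{9} + \frac{1}{9} \cdot 25\right) = -39 + \left(\frac{5}{9} + \frac{25}{9}\right) = -39 + \frac{10}{3} = - \frac{107}{3}$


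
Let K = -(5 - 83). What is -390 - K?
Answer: -468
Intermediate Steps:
K = 78 (K = -1*(-78) = 78)
-390 - K = -390 - 1*78 = -390 - 78 = -468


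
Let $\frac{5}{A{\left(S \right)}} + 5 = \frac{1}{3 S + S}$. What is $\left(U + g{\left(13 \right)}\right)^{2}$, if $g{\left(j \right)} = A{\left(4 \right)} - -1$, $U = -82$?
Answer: $\frac{41977441}{6241} \approx 6726.1$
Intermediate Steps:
$A{\left(S \right)} = \frac{5}{-5 + \frac{1}{4 S}}$ ($A{\left(S \right)} = \frac{5}{-5 + \frac{1}{3 S + S}} = \frac{5}{-5 + \frac{1}{4 S}}$)
$g{\left(j \right)} = - \frac{1}{79}$ ($g{\left(j \right)} = \left(-20\right) 4 \frac{1}{-1 + 20 \cdot 4} - -1 = \left(-20\right) 4 \frac{1}{-1 + 80} + 1 = \left(-20\right) 4 \cdot \frac{1}{79} + 1 = - \frac{80}{79} + 1 = - \frac{1}{79}$)
$\left(U + g{\left(13 \right)}\right)^{2} = \left(-82 - \frac{1}{79}\right)^{2} = \left(- \frac{6479}{79}\right)^{2} = \frac{41977441}{6241}$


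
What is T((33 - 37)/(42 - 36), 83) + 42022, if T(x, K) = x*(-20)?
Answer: 126106/3 ≈ 42035.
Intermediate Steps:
T(x, K) = -20*x
T((33 - 37)/(42 - 36), 83) + 42022 = -20*(33 - 37)/(42 - 36) + 42022 = -(-80)/6 + 42022 = -20*(-2/3) + 42022 = 40/3 + 42022 = 126106/3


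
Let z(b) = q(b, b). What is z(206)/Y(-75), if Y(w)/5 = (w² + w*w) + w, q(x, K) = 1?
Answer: 1/55875 ≈ 1.7897e-5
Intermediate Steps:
z(b) = 1
Y(w) = 5*w + 10*w² (Y(w) = 5*((w² + w*w) + w) = 5*((w² + w²) + w) = 5*(2*w² + w) = 5*(w + 2*w²) = 5*w + 10*w²)
z(206)/Y(-75) = 1/(5*(-75)*(1 + 2*(-75))) = 1/(5*(-75)*(1 - 150)) = 1/(5*(-75)*(-149)) = 1/55875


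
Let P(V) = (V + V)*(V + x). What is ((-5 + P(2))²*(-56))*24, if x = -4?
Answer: -227136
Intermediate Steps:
P(V) = 2*V*(-4 + V) (P(V) = (V + V)*(V - 4) = (2*V)*(-4 + V) = 2*V*(-4 + V))
((-5 + P(2))²*(-56))*24 = ((-5 + 2*2*(-4 + 2))²*(-56))*24 = ((-5 + 2*2*(-2))²*(-56))*24 = ((-5 - 8)²*(-56))*24 = ((-13)²*(-56))*24 = (169*(-56))*24 = -9464*24 = -227136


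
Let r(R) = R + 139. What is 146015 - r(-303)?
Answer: 146179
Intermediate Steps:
r(R) = 139 + R
146015 - r(-303) = 146015 - (139 - 303) = 146015 - 1*(-164) = 146015 + 164 = 146179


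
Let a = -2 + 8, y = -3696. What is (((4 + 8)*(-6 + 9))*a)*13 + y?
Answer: -888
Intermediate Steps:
a = 6
(((4 + 8)*(-6 + 9))*a)*13 + y = (((4 + 8)*(-6 + 9))*6)*13 - 3696 = ((12*3)*6)*13 - 3696 = (36*6)*13 - 3696 = 216*13 - 3696 = 2808 - 3696 = -888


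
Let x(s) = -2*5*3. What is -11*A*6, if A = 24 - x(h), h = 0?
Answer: -3564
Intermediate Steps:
x(s) = -30 (x(s) = -10*3 = -30)
A = 54 (A = 24 - 1*(-30) = 24 + 30 = 54)
-11*A*6 = -11*54*6 = -594*6 = -3564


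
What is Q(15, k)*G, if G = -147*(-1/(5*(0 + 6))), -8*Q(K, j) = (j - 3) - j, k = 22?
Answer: 147/80 ≈ 1.8375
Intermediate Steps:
Q(K, j) = 3/8 (Q(K, j) = -((j - 3) - j)/8 = -((-3 + j) - j)/8 = -1/8*(-3) = 3/8)
G = 49/10 (G = -147/(6*(-5)) = -147/(-30) = -147*(-1/30) = 49/10 ≈ 4.9000)
Q(15, k)*G = (3/8)*(49/10) = 147/80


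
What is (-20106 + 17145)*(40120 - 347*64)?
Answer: -53037432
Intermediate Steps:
(-20106 + 17145)*(40120 - 347*64) = -2961*(40120 - 22208) = -2961*17912 = -53037432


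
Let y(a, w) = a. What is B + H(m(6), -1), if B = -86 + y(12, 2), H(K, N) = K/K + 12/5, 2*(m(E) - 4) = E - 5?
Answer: -353/5 ≈ -70.600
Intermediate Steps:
m(E) = 3/2 + E/2 (m(E) = 4 + (E - 5)/2 = 4 + (-5 + E)/2 = 4 + (-5/2 + E/2) = 3/2 + E/2)
H(K, N) = 17/5 (H(K, N) = 1 + 12*(⅕) = 1 + 12/5 = 17/5)
B = -74 (B = -86 + 12 = -74)
B + H(m(6), -1) = -74 + 17/5 = -353/5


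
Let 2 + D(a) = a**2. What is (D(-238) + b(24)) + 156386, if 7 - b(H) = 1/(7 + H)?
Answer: 6604084/31 ≈ 2.1304e+5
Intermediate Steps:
D(a) = -2 + a**2
b(H) = 7 - 1/(7 + H)
(D(-238) + b(24)) + 156386 = ((-2 + (-238)**2) + (48 + 7*24)/(7 + 24)) + 156386 = ((-2 + 56644) + (48 + 168)/31) + 156386 = (56642 + (1/31)*216) + 156386 = (56642 + 216/31) + 156386 = 1756118/31 + 156386 = 6604084/31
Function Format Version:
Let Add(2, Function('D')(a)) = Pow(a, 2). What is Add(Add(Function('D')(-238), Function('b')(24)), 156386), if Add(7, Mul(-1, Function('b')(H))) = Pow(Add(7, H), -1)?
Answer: Rational(6604084, 31) ≈ 2.1304e+5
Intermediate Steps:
Function('D')(a) = Add(-2, Pow(a, 2))
Function('b')(H) = Add(7, Mul(-1, Pow(Add(7, H), -1)))
Add(Add(Function('D')(-238), Function('b')(24)), 156386) = Add(Add(Add(-2, Pow(-238, 2)), Mul(Pow(Add(7, 24), -1), Add(48, Mul(7, 24)))), 156386) = Add(Add(Add(-2, 56644), Mul(Pow(31, -1), Add(48, 168))), 156386) = Add(Add(56642, Mul(Rational(1, 31), 216)), 156386) = Add(Add(56642, Rational(216, 31)), 156386) = Add(Rational(1756118, 31), 156386) = Rational(6604084, 31)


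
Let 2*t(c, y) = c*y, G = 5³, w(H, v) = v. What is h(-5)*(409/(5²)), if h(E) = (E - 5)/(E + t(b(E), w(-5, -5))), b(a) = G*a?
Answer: -1636/15575 ≈ -0.10504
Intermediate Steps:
G = 125
b(a) = 125*a
t(c, y) = c*y/2 (t(c, y) = (c*y)/2 = c*y/2)
h(E) = -2*(-5 + E)/(623*E) (h(E) = (E - 5)/(E + (½)*(125*E)*(-5)) = (-5 + E)/(E - 625*E/2) = (-5 + E)/((-623*E/2)) = (-5 + E)*(-2/(623*E)) = -2*(-5 + E)/(623*E))
h(-5)*(409/(5²)) = ((2/623)*(5 - 1*(-5))/(-5))*(409/(5²)) = ((2/623)*(-⅕)*(5 + 5))*(409/25) = ((2/623)*(-⅕)*10)*(409*(1/25)) = -4/623*409/25 = -1636/15575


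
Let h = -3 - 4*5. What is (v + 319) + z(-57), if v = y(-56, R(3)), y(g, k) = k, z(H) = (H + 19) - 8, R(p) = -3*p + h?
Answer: 241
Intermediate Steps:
h = -23 (h = -3 - 20 = -23)
R(p) = -23 - 3*p (R(p) = -3*p - 23 = -23 - 3*p)
z(H) = 11 + H (z(H) = (19 + H) - 8 = 11 + H)
v = -32 (v = -23 - 3*3 = -23 - 9 = -32)
(v + 319) + z(-57) = (-32 + 319) + (11 - 57) = 287 - 46 = 241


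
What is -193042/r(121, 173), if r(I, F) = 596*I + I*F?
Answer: -193042/93049 ≈ -2.0746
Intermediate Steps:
r(I, F) = 596*I + F*I
-193042/r(121, 173) = -193042*1/(121*(596 + 173)) = -193042/(121*769) = -193042/93049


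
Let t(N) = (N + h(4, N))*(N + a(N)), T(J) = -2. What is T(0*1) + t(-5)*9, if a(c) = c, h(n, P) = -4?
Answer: 808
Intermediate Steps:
t(N) = 2*N*(-4 + N) (t(N) = (N - 4)*(N + N) = (-4 + N)*(2*N) = 2*N*(-4 + N))
T(0*1) + t(-5)*9 = -2 + (2*(-5)*(-4 - 5))*9 = -2 + (2*(-5)*(-9))*9 = -2 + 90*9 = -2 + 810 = 808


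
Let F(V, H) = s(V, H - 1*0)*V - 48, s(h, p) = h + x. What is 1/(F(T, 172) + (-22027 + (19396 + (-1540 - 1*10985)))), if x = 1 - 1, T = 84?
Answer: -1/8148 ≈ -0.00012273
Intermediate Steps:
x = 0
s(h, p) = h (s(h, p) = h + 0 = h)
F(V, H) = -48 + V² (F(V, H) = V*V - 48 = V² - 48 = -48 + V²)
1/(F(T, 172) + (-22027 + (19396 + (-1540 - 1*10985)))) = 1/((-48 + 84²) + (-22027 + (19396 + (-1540 - 1*10985)))) = 1/((-48 + 7056) + (-22027 + (19396 + (-1540 - 10985)))) = 1/(7008 + (-22027 + (19396 - 12525))) = 1/(7008 + (-22027 + 6871)) = 1/(7008 - 15156) = 1/(-8148) = -1/8148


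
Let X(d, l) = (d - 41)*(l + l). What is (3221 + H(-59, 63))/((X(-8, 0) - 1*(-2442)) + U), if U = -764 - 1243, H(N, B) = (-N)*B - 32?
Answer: 2302/145 ≈ 15.876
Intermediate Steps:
H(N, B) = -32 - B*N (H(N, B) = -B*N - 32 = -32 - B*N)
X(d, l) = 2*l*(-41 + d) (X(d, l) = (-41 + d)*(2*l) = 2*l*(-41 + d))
U = -2007
(3221 + H(-59, 63))/((X(-8, 0) - 1*(-2442)) + U) = (3221 + (-32 - 1*63*(-59)))/((2*0*(-41 - 8) - 1*(-2442)) - 2007) = (3221 + (-32 + 3717))/((2*0*(-49) + 2442) - 2007) = (3221 + 3685)/((0 + 2442) - 2007) = 6906/(2442 - 2007) = 6906/435 = 6906*(1/435) = 2302/145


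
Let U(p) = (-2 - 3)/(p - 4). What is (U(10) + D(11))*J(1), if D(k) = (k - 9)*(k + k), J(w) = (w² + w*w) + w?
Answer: 259/2 ≈ 129.50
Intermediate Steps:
U(p) = -5/(-4 + p)
J(w) = w + 2*w² (J(w) = (w² + w²) + w = 2*w² + w = w + 2*w²)
D(k) = 2*k*(-9 + k) (D(k) = (-9 + k)*(2*k) = 2*k*(-9 + k))
(U(10) + D(11))*J(1) = (-5/(-4 + 10) + 2*11*(-9 + 11))*(1*(1 + 2*1)) = (-5/6 + 2*11*2)*(1*(1 + 2)) = (-5*⅙ + 44)*(1*3) = (-⅚ + 44)*3 = (259/6)*3 = 259/2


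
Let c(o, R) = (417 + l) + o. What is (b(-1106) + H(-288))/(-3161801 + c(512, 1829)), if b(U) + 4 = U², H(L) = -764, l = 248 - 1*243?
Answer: -1222468/3160867 ≈ -0.38675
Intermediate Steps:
l = 5 (l = 248 - 243 = 5)
b(U) = -4 + U²
c(o, R) = 422 + o (c(o, R) = (417 + 5) + o = 422 + o)
(b(-1106) + H(-288))/(-3161801 + c(512, 1829)) = ((-4 + (-1106)²) - 764)/(-3161801 + (422 + 512)) = ((-4 + 1223236) - 764)/(-3161801 + 934) = (1223232 - 764)/(-3160867) = 1222468*(-1/3160867) = -1222468/3160867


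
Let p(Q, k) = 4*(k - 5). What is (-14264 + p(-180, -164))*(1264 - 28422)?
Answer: 405740520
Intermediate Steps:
p(Q, k) = -20 + 4*k (p(Q, k) = 4*(-5 + k) = -20 + 4*k)
(-14264 + p(-180, -164))*(1264 - 28422) = (-14264 + (-20 + 4*(-164)))*(1264 - 28422) = (-14264 + (-20 - 656))*(-27158) = (-14264 - 676)*(-27158) = -14940*(-27158) = 405740520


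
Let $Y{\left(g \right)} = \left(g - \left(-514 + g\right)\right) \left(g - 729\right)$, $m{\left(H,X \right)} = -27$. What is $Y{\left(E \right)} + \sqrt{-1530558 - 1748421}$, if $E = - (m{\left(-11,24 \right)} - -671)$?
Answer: $-705722 + 33 i \sqrt{3011} \approx -7.0572 \cdot 10^{5} + 1810.8 i$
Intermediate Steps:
$E = -644$ ($E = - (-27 - -671) = - (-27 + 671) = \left(-1\right) 644 = -644$)
$Y{\left(g \right)} = -374706 + 514 g$ ($Y{\left(g \right)} = 514 \left(-729 + g\right) = -374706 + 514 g$)
$Y{\left(E \right)} + \sqrt{-1530558 - 1748421} = \left(-374706 + 514 \left(-644\right)\right) + \sqrt{-1530558 - 1748421} = \left(-374706 - 331016\right) + \sqrt{-3278979} = -705722 + 33 i \sqrt{3011}$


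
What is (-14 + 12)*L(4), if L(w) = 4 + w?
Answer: -16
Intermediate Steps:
(-14 + 12)*L(4) = (-14 + 12)*(4 + 4) = -2*8 = -16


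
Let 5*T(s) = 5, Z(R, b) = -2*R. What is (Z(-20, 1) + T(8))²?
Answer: 1681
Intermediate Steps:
T(s) = 1 (T(s) = (⅕)*5 = 1)
(Z(-20, 1) + T(8))² = (-2*(-20) + 1)² = (40 + 1)² = 41² = 1681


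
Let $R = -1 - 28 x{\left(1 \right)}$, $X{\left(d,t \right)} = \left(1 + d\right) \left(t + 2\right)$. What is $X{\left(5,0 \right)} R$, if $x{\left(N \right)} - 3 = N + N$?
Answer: $-1692$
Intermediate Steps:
$x{\left(N \right)} = 3 + 2 N$ ($x{\left(N \right)} = 3 + \left(N + N\right) = 3 + 2 N$)
$X{\left(d,t \right)} = \left(1 + d\right) \left(2 + t\right)$
$R = -141$ ($R = -1 - 28 \left(3 + 2 \cdot 1\right) = -1 - 28 \left(3 + 2\right) = -1 - 140 = -141$)
$X{\left(5,0 \right)} R = \left(2 + 0 + 2 \cdot 5 + 5 \cdot 0\right) \left(-141\right) = \left(2 + 0 + 10 + 0\right) \left(-141\right) = 12 \left(-141\right) = -1692$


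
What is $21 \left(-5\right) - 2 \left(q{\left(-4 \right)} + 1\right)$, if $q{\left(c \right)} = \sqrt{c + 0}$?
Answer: $-107 - 4 i \approx -107.0 - 4.0 i$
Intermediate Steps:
$q{\left(c \right)} = \sqrt{c}$
$21 \left(-5\right) - 2 \left(q{\left(-4 \right)} + 1\right) = 21 \left(-5\right) - 2 \left(\sqrt{-4} + 1\right) = -105 - 2 \left(2 i + 1\right) = -105 - 2 \left(1 + 2 i\right) = -105 - \left(2 + 4 i\right) = -107 - 4 i$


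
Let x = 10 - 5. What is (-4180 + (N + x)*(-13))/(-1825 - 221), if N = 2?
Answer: 4271/2046 ≈ 2.0875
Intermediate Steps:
x = 5
(-4180 + (N + x)*(-13))/(-1825 - 221) = (-4180 + (2 + 5)*(-13))/(-1825 - 221) = (-4180 + 7*(-13))/(-2046) = (-4180 - 91)*(-1/2046) = -4271*(-1/2046) = 4271/2046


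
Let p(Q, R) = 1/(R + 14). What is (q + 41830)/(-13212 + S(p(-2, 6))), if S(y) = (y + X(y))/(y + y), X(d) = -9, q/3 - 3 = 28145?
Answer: -252548/26603 ≈ -9.4932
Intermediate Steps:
q = 84444 (q = 9 + 3*28145 = 9 + 84435 = 84444)
p(Q, R) = 1/(14 + R)
S(y) = (-9 + y)/(2*y) (S(y) = (y - 9)/(y + y) = (-9 + y)/((2*y)) = (-9 + y)*(1/(2*y)) = (-9 + y)/(2*y))
(q + 41830)/(-13212 + S(p(-2, 6))) = (84444 + 41830)/(-13212 + (-9 + 1/(14 + 6))/(2*(1/(14 + 6)))) = 126274/(-13212 + (-9 + 1/20)/(2*(1/20))) = 126274/(-13212 + (½)*20*(-179/20)) = 126274/(-13212 - 179/2) = 126274/(-26603/2) = 126274*(-2/26603) = -252548/26603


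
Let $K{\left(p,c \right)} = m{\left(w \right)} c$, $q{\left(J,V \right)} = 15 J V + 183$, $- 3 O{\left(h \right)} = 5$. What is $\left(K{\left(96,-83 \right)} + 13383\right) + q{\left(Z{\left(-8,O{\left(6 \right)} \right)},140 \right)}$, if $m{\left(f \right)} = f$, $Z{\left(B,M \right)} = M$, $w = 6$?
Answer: $9568$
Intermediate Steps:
$O{\left(h \right)} = - \frac{5}{3}$ ($O{\left(h \right)} = \left(- \frac{1}{3}\right) 5 = - \frac{5}{3}$)
$q{\left(J,V \right)} = 183 + 15 J V$ ($q{\left(J,V \right)} = 15 J V + 183 = 183 + 15 J V$)
$K{\left(p,c \right)} = 6 c$
$\left(K{\left(96,-83 \right)} + 13383\right) + q{\left(Z{\left(-8,O{\left(6 \right)} \right)},140 \right)} = \left(6 \left(-83\right) + 13383\right) + \left(183 + 15 \left(- \frac{5}{3}\right) 140\right) = \left(-498 + 13383\right) + \left(183 - 3500\right) = 12885 - 3317 = 9568$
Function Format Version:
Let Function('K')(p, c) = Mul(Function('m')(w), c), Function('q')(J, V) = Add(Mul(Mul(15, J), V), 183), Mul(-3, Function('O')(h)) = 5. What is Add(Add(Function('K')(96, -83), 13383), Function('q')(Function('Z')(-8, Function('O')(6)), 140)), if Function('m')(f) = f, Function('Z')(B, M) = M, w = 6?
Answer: 9568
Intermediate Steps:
Function('O')(h) = Rational(-5, 3) (Function('O')(h) = Mul(Rational(-1, 3), 5) = Rational(-5, 3))
Function('q')(J, V) = Add(183, Mul(15, J, V)) (Function('q')(J, V) = Add(Mul(15, J, V), 183) = Add(183, Mul(15, J, V)))
Function('K')(p, c) = Mul(6, c)
Add(Add(Function('K')(96, -83), 13383), Function('q')(Function('Z')(-8, Function('O')(6)), 140)) = Add(Add(Mul(6, -83), 13383), Add(183, Mul(15, Rational(-5, 3), 140))) = Add(Add(-498, 13383), Add(183, -3500)) = Add(12885, -3317) = 9568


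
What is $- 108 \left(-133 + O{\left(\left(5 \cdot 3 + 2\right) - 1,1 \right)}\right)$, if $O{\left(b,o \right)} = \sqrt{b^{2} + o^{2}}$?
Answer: $14364 - 108 \sqrt{257} \approx 12633.0$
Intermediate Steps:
$- 108 \left(-133 + O{\left(\left(5 \cdot 3 + 2\right) - 1,1 \right)}\right) = - 108 \left(-133 + \sqrt{\left(\left(5 \cdot 3 + 2\right) - 1\right)^{2} + 1^{2}}\right) = - 108 \left(-133 + \sqrt{\left(\left(15 + 2\right) - 1\right)^{2} + 1}\right) = - 108 \left(-133 + \sqrt{\left(17 - 1\right)^{2} + 1}\right) = - 108 \left(-133 + \sqrt{16^{2} + 1}\right) = - 108 \left(-133 + \sqrt{256 + 1}\right) = - 108 \left(-133 + \sqrt{257}\right) = 14364 - 108 \sqrt{257}$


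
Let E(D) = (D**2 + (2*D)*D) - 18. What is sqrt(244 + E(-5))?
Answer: sqrt(301) ≈ 17.349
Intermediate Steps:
E(D) = -18 + 3*D**2 (E(D) = (D**2 + 2*D**2) - 18 = 3*D**2 - 18 = -18 + 3*D**2)
sqrt(244 + E(-5)) = sqrt(244 + (-18 + 3*(-5)**2)) = sqrt(244 + (-18 + 3*25)) = sqrt(244 + (-18 + 75)) = sqrt(244 + 57) = sqrt(301)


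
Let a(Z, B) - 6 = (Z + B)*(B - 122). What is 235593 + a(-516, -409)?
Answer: 726774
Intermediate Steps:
a(Z, B) = 6 + (-122 + B)*(B + Z) (a(Z, B) = 6 + (Z + B)*(B - 122) = 6 + (B + Z)*(-122 + B) = 6 + (-122 + B)*(B + Z))
235593 + a(-516, -409) = 235593 + (6 + (-409)**2 - 122*(-409) - 122*(-516) - 409*(-516)) = 235593 + (6 + 167281 + 49898 + 62952 + 211044) = 235593 + 491181 = 726774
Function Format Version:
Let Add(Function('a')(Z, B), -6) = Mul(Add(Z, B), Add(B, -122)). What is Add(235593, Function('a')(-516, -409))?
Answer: 726774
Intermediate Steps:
Function('a')(Z, B) = Add(6, Mul(Add(-122, B), Add(B, Z))) (Function('a')(Z, B) = Add(6, Mul(Add(Z, B), Add(B, -122))) = Add(6, Mul(Add(B, Z), Add(-122, B))) = Add(6, Mul(Add(-122, B), Add(B, Z))))
Add(235593, Function('a')(-516, -409)) = Add(235593, Add(6, Pow(-409, 2), Mul(-122, -409), Mul(-122, -516), Mul(-409, -516))) = Add(235593, Add(6, 167281, 49898, 62952, 211044)) = Add(235593, 491181) = 726774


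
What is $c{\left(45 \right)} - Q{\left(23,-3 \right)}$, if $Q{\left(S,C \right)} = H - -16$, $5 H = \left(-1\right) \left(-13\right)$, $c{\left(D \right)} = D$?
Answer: $\frac{132}{5} \approx 26.4$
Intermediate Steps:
$H = \frac{13}{5}$ ($H = \frac{\left(-1\right) \left(-13\right)}{5} = \frac{1}{5} \cdot 13 = \frac{13}{5} \approx 2.6$)
$Q{\left(S,C \right)} = \frac{93}{5}$ ($Q{\left(S,C \right)} = \frac{13}{5} - -16 = \frac{13}{5} + 16 = \frac{93}{5}$)
$c{\left(45 \right)} - Q{\left(23,-3 \right)} = 45 - \frac{93}{5} = \frac{132}{5}$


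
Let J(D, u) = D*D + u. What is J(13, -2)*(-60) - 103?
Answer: -10123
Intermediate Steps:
J(D, u) = u + D² (J(D, u) = D² + u = u + D²)
J(13, -2)*(-60) - 103 = (-2 + 13²)*(-60) - 103 = (-2 + 169)*(-60) - 103 = 167*(-60) - 103 = -10020 - 103 = -10123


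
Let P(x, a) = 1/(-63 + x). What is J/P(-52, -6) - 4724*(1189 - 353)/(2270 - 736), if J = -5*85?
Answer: 35512493/767 ≈ 46301.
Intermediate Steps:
J = -425
J/P(-52, -6) - 4724*(1189 - 353)/(2270 - 736) = -425/(1/(-63 - 52)) - 4724*(1189 - 353)/(2270 - 736) = -425/(1/(-115)) - 4724/(1534/836) = -425/(-1/115) - 4724/(1534*(1/836)) = -425*(-115) - 4724/767/418 = 48875 - 4724*418/767 = 48875 - 1974632/767 = 35512493/767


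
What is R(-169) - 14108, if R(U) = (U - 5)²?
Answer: 16168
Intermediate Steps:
R(U) = (-5 + U)²
R(-169) - 14108 = (-5 - 169)² - 14108 = (-174)² - 14108 = 30276 - 14108 = 16168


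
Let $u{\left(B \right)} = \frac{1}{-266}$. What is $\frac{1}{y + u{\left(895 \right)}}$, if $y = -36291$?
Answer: $- \frac{266}{9653407} \approx -2.7555 \cdot 10^{-5}$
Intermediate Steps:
$u{\left(B \right)} = - \frac{1}{266}$
$\frac{1}{y + u{\left(895 \right)}} = \frac{1}{-36291 - \frac{1}{266}} = \frac{1}{- \frac{9653407}{266}} = - \frac{266}{9653407}$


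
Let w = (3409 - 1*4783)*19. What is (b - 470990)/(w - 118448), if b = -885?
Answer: 471875/144554 ≈ 3.2644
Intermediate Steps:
w = -26106 (w = (3409 - 4783)*19 = -1374*19 = -26106)
(b - 470990)/(w - 118448) = (-885 - 470990)/(-26106 - 118448) = -471875/(-144554) = -471875*(-1/144554) = 471875/144554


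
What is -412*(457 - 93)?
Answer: -149968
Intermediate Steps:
-412*(457 - 93) = -412*364 = -149968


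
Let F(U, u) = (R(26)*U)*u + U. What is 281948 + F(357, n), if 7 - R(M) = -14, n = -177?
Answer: -1044664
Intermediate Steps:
R(M) = 21 (R(M) = 7 - 1*(-14) = 7 + 14 = 21)
F(U, u) = U + 21*U*u (F(U, u) = (21*U)*u + U = 21*U*u + U = U + 21*U*u)
281948 + F(357, n) = 281948 + 357*(1 + 21*(-177)) = 281948 + 357*(1 - 3717) = 281948 + 357*(-3716) = 281948 - 1326612 = -1044664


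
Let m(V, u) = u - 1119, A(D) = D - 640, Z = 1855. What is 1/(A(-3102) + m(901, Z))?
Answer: -1/3006 ≈ -0.00033267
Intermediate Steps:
A(D) = -640 + D
m(V, u) = -1119 + u
1/(A(-3102) + m(901, Z)) = 1/((-640 - 3102) + (-1119 + 1855)) = 1/(-3742 + 736) = 1/(-3006) = -1/3006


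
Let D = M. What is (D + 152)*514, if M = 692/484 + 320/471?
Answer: 4514377190/56991 ≈ 79212.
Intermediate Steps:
M = 120203/56991 (M = 692*(1/484) + 320*(1/471) = 173/121 + 320/471 = 120203/56991 ≈ 2.1092)
D = 120203/56991 ≈ 2.1092
(D + 152)*514 = (120203/56991 + 152)*514 = (8782835/56991)*514 = 4514377190/56991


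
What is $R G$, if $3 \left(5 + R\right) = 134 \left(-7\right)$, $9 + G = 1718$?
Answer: $- \frac{1628677}{3} \approx -5.4289 \cdot 10^{5}$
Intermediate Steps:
$G = 1709$ ($G = -9 + 1718 = 1709$)
$R = - \frac{953}{3}$ ($R = -5 + \frac{134 \left(-7\right)}{3} = -5 + \frac{1}{3} \left(-938\right) = -5 - \frac{938}{3} = - \frac{953}{3} \approx -317.67$)
$R G = \left(- \frac{953}{3}\right) 1709 = - \frac{1628677}{3}$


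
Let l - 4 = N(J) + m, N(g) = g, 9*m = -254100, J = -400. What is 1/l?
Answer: -3/85888 ≈ -3.4929e-5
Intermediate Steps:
m = -84700/3 (m = (1/9)*(-254100) = -84700/3 ≈ -28233.)
l = -85888/3 (l = 4 + (-400 - 84700/3) = 4 - 85900/3 = -85888/3 ≈ -28629.)
1/l = 1/(-85888/3) = -3/85888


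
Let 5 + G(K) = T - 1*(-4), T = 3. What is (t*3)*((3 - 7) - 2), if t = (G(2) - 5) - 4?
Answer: 126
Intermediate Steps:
G(K) = 2 (G(K) = -5 + (3 - 1*(-4)) = -5 + (3 + 4) = -5 + 7 = 2)
t = -7 (t = (2 - 5) - 4 = -3 - 4 = -7)
(t*3)*((3 - 7) - 2) = (-7*3)*((3 - 7) - 2) = -21*(-4 - 2) = -21*(-6) = 126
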